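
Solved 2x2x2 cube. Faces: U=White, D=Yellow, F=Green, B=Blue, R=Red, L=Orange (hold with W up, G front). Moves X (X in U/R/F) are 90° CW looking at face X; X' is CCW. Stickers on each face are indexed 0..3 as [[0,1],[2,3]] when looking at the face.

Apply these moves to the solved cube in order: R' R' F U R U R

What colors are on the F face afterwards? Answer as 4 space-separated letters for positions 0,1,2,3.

Answer: Y G B O

Derivation:
After move 1 (R'): R=RRRR U=WBWB F=GWGW D=YGYG B=YBYB
After move 2 (R'): R=RRRR U=WYWY F=GBGB D=YWYW B=GBGB
After move 3 (F): F=GGBB U=WYOO R=WRYR D=RRYW L=OYOW
After move 4 (U): U=OWOY F=WRBB R=GBYR B=OYGB L=GGOW
After move 5 (R): R=YGRB U=OROB F=WRBW D=RGYO B=YYWB
After move 6 (U): U=OOBR F=YGBW R=YYRB B=GGWB L=WROW
After move 7 (R): R=RYBY U=OGBW F=YGBO D=RWYG B=RGOB
Query: F face = YGBO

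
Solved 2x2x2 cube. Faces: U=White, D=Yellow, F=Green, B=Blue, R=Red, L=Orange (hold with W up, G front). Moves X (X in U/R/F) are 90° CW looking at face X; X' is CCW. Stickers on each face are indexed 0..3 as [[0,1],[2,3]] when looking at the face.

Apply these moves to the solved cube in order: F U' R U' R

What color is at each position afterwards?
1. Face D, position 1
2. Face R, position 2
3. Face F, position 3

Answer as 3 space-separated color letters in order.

After move 1 (F): F=GGGG U=WWOO R=WRWR D=RRYY L=OYOY
After move 2 (U'): U=WOWO F=OYGG R=GGWR B=WRBB L=BBOY
After move 3 (R): R=WGRG U=WYWG F=ORGY D=RBYW B=OROB
After move 4 (U'): U=YGWW F=BBGY R=ORRG B=WGOB L=OROY
After move 5 (R): R=ROGR U=YBWY F=BBGW D=ROYW B=WGGB
Query 1: D[1] = O
Query 2: R[2] = G
Query 3: F[3] = W

Answer: O G W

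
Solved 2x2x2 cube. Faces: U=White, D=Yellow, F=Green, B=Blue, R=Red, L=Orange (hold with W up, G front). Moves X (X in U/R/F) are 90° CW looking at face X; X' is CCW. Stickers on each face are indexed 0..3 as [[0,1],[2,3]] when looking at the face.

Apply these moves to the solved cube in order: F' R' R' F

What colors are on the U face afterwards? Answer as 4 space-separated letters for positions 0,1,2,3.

After move 1 (F'): F=GGGG U=WWRR R=YRYR D=OOYY L=OWOW
After move 2 (R'): R=RRYY U=WBRB F=GWGR D=OGYG B=YBOB
After move 3 (R'): R=RYRY U=WORY F=GBGB D=OWYR B=GBGB
After move 4 (F): F=GGBB U=WOWW R=RYYY D=RRYR L=OOOW
Query: U face = WOWW

Answer: W O W W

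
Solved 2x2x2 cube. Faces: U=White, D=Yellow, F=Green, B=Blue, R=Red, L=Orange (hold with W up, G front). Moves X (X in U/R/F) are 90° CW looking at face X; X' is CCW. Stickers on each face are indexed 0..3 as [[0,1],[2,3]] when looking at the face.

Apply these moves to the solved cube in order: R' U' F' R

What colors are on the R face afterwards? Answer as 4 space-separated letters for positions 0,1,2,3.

Answer: Y G R W

Derivation:
After move 1 (R'): R=RRRR U=WBWB F=GWGW D=YGYG B=YBYB
After move 2 (U'): U=BBWW F=OOGW R=GWRR B=RRYB L=YBOO
After move 3 (F'): F=OWOG U=BBGR R=GWYR D=BOYG L=YWOW
After move 4 (R): R=YGRW U=BWGG F=OOOG D=BYYR B=RRBB
Query: R face = YGRW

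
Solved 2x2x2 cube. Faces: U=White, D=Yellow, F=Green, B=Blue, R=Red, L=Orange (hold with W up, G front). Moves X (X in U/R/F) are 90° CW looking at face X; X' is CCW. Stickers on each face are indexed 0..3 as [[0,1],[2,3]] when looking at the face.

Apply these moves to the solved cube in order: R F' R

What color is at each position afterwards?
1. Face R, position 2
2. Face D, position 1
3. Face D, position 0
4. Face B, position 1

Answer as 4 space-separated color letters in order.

After move 1 (R): R=RRRR U=WGWG F=GYGY D=YBYB B=WBWB
After move 2 (F'): F=YYGG U=WGRR R=BRYR D=OOYB L=OGOW
After move 3 (R): R=YBRR U=WYRG F=YOGB D=OWYW B=RBGB
Query 1: R[2] = R
Query 2: D[1] = W
Query 3: D[0] = O
Query 4: B[1] = B

Answer: R W O B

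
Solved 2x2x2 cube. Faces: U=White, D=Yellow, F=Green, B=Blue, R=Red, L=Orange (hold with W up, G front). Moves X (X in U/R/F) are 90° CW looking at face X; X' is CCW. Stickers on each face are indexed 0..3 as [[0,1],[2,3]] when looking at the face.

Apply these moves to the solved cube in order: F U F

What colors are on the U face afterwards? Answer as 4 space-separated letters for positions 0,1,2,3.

Answer: O W Y G

Derivation:
After move 1 (F): F=GGGG U=WWOO R=WRWR D=RRYY L=OYOY
After move 2 (U): U=OWOW F=WRGG R=BBWR B=OYBB L=GGOY
After move 3 (F): F=GWGR U=OWYG R=OBWR D=WBYY L=GROR
Query: U face = OWYG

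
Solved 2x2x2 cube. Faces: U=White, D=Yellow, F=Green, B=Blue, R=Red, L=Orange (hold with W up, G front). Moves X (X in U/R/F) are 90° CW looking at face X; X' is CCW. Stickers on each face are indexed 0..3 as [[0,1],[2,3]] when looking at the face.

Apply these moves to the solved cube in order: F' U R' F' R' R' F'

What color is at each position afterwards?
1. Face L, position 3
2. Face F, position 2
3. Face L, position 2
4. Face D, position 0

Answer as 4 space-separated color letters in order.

Answer: B W O O

Derivation:
After move 1 (F'): F=GGGG U=WWRR R=YRYR D=OOYY L=OWOW
After move 2 (U): U=RWRW F=YRGG R=BBYR B=OWBB L=GGOW
After move 3 (R'): R=BRBY U=RBRO F=YWGW D=ORYG B=YWOB
After move 4 (F'): F=WWYG U=RBBB R=RROY D=GWYG L=GOOR
After move 5 (R'): R=RYRO U=ROBY F=WBYB D=GWYG B=GWWB
After move 6 (R'): R=YORR U=RWBG F=WOYY D=GBYB B=GWWB
After move 7 (F'): F=OYWY U=RWYR R=BOGR D=ORYB L=GGOB
Query 1: L[3] = B
Query 2: F[2] = W
Query 3: L[2] = O
Query 4: D[0] = O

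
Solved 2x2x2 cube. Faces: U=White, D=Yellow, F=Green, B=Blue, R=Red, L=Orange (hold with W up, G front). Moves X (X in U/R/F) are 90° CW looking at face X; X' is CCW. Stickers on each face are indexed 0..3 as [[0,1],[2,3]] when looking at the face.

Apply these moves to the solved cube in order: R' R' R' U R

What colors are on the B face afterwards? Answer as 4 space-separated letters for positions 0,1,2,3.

Answer: G O W B

Derivation:
After move 1 (R'): R=RRRR U=WBWB F=GWGW D=YGYG B=YBYB
After move 2 (R'): R=RRRR U=WYWY F=GBGB D=YWYW B=GBGB
After move 3 (R'): R=RRRR U=WGWG F=GYGY D=YBYB B=WBWB
After move 4 (U): U=WWGG F=RRGY R=WBRR B=OOWB L=GYOO
After move 5 (R): R=RWRB U=WRGY F=RBGB D=YWYO B=GOWB
Query: B face = GOWB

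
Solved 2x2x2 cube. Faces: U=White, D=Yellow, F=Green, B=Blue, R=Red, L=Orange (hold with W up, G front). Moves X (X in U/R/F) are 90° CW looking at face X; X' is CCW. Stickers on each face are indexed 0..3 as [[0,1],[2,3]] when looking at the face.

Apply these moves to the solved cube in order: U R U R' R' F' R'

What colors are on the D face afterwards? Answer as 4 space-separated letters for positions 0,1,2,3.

After move 1 (U): U=WWWW F=RRGG R=BBRR B=OOBB L=GGOO
After move 2 (R): R=RBRB U=WRWG F=RYGY D=YBYO B=WOWB
After move 3 (U): U=WWGR F=RBGY R=WORB B=GGWB L=RYOO
After move 4 (R'): R=OBWR U=WWGG F=RWGR D=YBYY B=OGBB
After move 5 (R'): R=BROW U=WBGO F=RWGG D=YWYR B=YGBB
After move 6 (F'): F=WGRG U=WBBO R=WRYW D=YOYR L=ROOG
After move 7 (R'): R=RWWY U=WBBY F=WBRO D=YGYG B=RGOB
Query: D face = YGYG

Answer: Y G Y G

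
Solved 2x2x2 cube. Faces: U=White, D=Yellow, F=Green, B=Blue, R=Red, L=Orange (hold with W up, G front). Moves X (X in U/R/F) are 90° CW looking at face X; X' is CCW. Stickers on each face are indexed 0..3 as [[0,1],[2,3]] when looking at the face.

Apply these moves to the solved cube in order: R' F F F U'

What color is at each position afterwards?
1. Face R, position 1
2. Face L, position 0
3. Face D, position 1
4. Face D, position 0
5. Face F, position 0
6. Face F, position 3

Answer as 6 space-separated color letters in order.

Answer: W Y O O O G

Derivation:
After move 1 (R'): R=RRRR U=WBWB F=GWGW D=YGYG B=YBYB
After move 2 (F): F=GGWW U=WBOO R=WRBR D=RRYG L=OYOG
After move 3 (F): F=WGWG U=WBGY R=OROR D=BWYG L=OROR
After move 4 (F): F=WWGG U=WBRR R=GRYR D=OOYG L=OBOW
After move 5 (U'): U=BRWR F=OBGG R=WWYR B=GRYB L=YBOW
Query 1: R[1] = W
Query 2: L[0] = Y
Query 3: D[1] = O
Query 4: D[0] = O
Query 5: F[0] = O
Query 6: F[3] = G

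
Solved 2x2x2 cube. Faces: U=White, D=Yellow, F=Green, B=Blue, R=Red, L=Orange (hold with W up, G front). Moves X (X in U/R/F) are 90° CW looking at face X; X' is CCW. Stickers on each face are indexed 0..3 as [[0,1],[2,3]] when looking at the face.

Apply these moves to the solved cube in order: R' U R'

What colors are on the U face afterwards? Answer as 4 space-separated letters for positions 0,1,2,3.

After move 1 (R'): R=RRRR U=WBWB F=GWGW D=YGYG B=YBYB
After move 2 (U): U=WWBB F=RRGW R=YBRR B=OOYB L=GWOO
After move 3 (R'): R=BRYR U=WYBO F=RWGB D=YRYW B=GOGB
Query: U face = WYBO

Answer: W Y B O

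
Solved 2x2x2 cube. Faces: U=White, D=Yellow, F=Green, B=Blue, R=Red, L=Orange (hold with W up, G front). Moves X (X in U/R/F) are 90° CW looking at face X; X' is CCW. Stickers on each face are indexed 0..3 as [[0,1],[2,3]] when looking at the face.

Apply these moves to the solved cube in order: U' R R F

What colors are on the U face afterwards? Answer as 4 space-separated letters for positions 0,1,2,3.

After move 1 (U'): U=WWWW F=OOGG R=GGRR B=RRBB L=BBOO
After move 2 (R): R=RGRG U=WOWG F=OYGY D=YBYR B=WRWB
After move 3 (R): R=RRGG U=WYWY F=OBGR D=YWYW B=GROB
After move 4 (F): F=GORB U=WYOB R=WRYG D=GRYW L=BYOW
Query: U face = WYOB

Answer: W Y O B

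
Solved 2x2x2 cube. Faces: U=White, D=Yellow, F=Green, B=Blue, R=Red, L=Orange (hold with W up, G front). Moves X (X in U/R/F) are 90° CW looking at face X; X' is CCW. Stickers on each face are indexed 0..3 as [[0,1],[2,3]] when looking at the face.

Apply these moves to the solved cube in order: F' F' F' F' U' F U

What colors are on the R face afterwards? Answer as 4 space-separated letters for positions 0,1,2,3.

After move 1 (F'): F=GGGG U=WWRR R=YRYR D=OOYY L=OWOW
After move 2 (F'): F=GGGG U=WWYY R=OROR D=WWYY L=OROR
After move 3 (F'): F=GGGG U=WWOO R=WRWR D=RRYY L=OYOY
After move 4 (F'): F=GGGG U=WWWW R=RRRR D=YYYY L=OOOO
After move 5 (U'): U=WWWW F=OOGG R=GGRR B=RRBB L=BBOO
After move 6 (F): F=GOGO U=WWOB R=WGWR D=RGYY L=BYOY
After move 7 (U): U=OWBW F=WGGO R=RRWR B=BYBB L=GOOY
Query: R face = RRWR

Answer: R R W R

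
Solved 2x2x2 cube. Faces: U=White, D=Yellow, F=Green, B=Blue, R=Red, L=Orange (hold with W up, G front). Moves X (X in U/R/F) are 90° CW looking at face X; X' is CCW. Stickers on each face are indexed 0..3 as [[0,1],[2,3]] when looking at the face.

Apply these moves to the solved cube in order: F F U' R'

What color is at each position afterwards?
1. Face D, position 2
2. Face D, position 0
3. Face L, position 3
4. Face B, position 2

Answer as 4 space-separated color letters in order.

After move 1 (F): F=GGGG U=WWOO R=WRWR D=RRYY L=OYOY
After move 2 (F): F=GGGG U=WWYY R=OROR D=WWYY L=OROR
After move 3 (U'): U=WYWY F=ORGG R=GGOR B=ORBB L=BBOR
After move 4 (R'): R=GRGO U=WBWO F=OYGY D=WRYG B=YRWB
Query 1: D[2] = Y
Query 2: D[0] = W
Query 3: L[3] = R
Query 4: B[2] = W

Answer: Y W R W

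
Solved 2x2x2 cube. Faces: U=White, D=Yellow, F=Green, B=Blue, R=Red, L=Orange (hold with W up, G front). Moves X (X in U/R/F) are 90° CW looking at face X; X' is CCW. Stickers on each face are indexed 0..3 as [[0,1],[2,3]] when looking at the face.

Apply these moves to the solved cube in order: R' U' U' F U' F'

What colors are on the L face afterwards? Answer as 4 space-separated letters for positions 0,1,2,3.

After move 1 (R'): R=RRRR U=WBWB F=GWGW D=YGYG B=YBYB
After move 2 (U'): U=BBWW F=OOGW R=GWRR B=RRYB L=YBOO
After move 3 (U'): U=BWBW F=YBGW R=OORR B=GWYB L=RROO
After move 4 (F): F=GYWB U=BWOR R=BOWR D=ROYG L=RYOG
After move 5 (U'): U=WRBO F=RYWB R=GYWR B=BOYB L=GWOG
After move 6 (F'): F=YBRW U=WRGW R=OYRR D=WGYG L=GOOB
Query: L face = GOOB

Answer: G O O B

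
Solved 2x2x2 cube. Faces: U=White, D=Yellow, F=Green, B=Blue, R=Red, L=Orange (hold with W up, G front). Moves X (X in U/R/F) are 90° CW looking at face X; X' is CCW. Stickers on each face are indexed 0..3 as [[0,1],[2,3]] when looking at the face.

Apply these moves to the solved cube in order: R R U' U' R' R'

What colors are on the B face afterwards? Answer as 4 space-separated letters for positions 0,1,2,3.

Answer: B B B B

Derivation:
After move 1 (R): R=RRRR U=WGWG F=GYGY D=YBYB B=WBWB
After move 2 (R): R=RRRR U=WYWY F=GBGB D=YWYW B=GBGB
After move 3 (U'): U=YYWW F=OOGB R=GBRR B=RRGB L=GBOO
After move 4 (U'): U=YWYW F=GBGB R=OORR B=GBGB L=RROO
After move 5 (R'): R=OROR U=YGYG F=GWGW D=YBYB B=WBWB
After move 6 (R'): R=RROO U=YWYW F=GGGG D=YWYW B=BBBB
Query: B face = BBBB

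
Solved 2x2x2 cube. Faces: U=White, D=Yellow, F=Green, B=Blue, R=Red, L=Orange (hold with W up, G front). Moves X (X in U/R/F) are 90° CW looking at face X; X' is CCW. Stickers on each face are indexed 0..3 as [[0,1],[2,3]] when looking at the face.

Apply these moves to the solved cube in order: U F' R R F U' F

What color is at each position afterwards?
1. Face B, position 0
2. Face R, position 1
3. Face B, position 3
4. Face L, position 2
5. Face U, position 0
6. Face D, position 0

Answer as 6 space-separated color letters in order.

After move 1 (U): U=WWWW F=RRGG R=BBRR B=OOBB L=GGOO
After move 2 (F'): F=RGRG U=WWBR R=YBYR D=GOYY L=GWOW
After move 3 (R): R=YYRB U=WGBG F=RORY D=GBYO B=ROWB
After move 4 (R): R=RYBY U=WOBY F=RBRO D=GWYR B=GOGB
After move 5 (F): F=RROB U=WOWW R=BYYY D=BRYR L=GGOW
After move 6 (U'): U=OWWW F=GGOB R=RRYY B=BYGB L=GOOW
After move 7 (F): F=OGBG U=OWWO R=WRWY D=YRYR L=GBOR
Query 1: B[0] = B
Query 2: R[1] = R
Query 3: B[3] = B
Query 4: L[2] = O
Query 5: U[0] = O
Query 6: D[0] = Y

Answer: B R B O O Y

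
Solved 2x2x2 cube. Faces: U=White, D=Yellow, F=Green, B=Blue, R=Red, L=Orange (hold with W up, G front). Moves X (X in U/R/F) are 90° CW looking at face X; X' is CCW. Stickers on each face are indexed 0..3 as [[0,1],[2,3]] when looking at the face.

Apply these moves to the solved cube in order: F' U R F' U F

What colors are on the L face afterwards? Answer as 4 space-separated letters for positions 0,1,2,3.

After move 1 (F'): F=GGGG U=WWRR R=YRYR D=OOYY L=OWOW
After move 2 (U): U=RWRW F=YRGG R=BBYR B=OWBB L=GGOW
After move 3 (R): R=YBRB U=RRRG F=YOGY D=OBYO B=WWWB
After move 4 (F'): F=OYYG U=RRYR R=BBOB D=GWYO L=GGOR
After move 5 (U): U=YRRR F=BBYG R=WWOB B=GGWB L=OYOR
After move 6 (F): F=YBGB U=YRRY R=RWRB D=OWYO L=OGOW
Query: L face = OGOW

Answer: O G O W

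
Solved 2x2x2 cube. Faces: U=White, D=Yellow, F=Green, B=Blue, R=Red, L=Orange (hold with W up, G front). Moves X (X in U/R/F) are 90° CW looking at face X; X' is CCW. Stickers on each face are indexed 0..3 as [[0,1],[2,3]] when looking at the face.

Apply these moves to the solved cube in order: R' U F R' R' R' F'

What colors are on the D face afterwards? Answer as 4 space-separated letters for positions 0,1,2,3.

After move 1 (R'): R=RRRR U=WBWB F=GWGW D=YGYG B=YBYB
After move 2 (U): U=WWBB F=RRGW R=YBRR B=OOYB L=GWOO
After move 3 (F): F=GRWR U=WWOW R=BBBR D=RYYG L=GYOG
After move 4 (R'): R=BRBB U=WYOO F=GWWW D=RRYR B=GOYB
After move 5 (R'): R=RBBB U=WYOG F=GYWO D=RWYW B=RORB
After move 6 (R'): R=BBRB U=WROR F=GYWG D=RYYO B=WOWB
After move 7 (F'): F=YGGW U=WRBR R=YBRB D=YGYO L=GROO
Query: D face = YGYO

Answer: Y G Y O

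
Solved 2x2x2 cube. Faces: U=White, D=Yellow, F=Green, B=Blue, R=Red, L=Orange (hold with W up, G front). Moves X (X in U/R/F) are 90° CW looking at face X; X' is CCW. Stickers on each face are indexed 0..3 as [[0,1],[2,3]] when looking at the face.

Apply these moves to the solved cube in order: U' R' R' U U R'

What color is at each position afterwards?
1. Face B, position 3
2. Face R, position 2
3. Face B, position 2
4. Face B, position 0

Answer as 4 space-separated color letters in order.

Answer: B B W W

Derivation:
After move 1 (U'): U=WWWW F=OOGG R=GGRR B=RRBB L=BBOO
After move 2 (R'): R=GRGR U=WBWR F=OWGW D=YOYG B=YRYB
After move 3 (R'): R=RRGG U=WYWY F=OBGR D=YWYW B=GROB
After move 4 (U): U=WWYY F=RRGR R=GRGG B=BBOB L=OBOO
After move 5 (U): U=YWYW F=GRGR R=BBGG B=OBOB L=RROO
After move 6 (R'): R=BGBG U=YOYO F=GWGW D=YRYR B=WBWB
Query 1: B[3] = B
Query 2: R[2] = B
Query 3: B[2] = W
Query 4: B[0] = W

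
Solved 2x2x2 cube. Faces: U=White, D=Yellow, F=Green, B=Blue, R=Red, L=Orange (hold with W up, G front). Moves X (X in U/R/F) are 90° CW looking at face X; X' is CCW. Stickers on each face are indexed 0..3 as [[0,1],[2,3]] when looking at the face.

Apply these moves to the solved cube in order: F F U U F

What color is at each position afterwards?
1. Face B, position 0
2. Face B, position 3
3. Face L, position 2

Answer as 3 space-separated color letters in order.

After move 1 (F): F=GGGG U=WWOO R=WRWR D=RRYY L=OYOY
After move 2 (F): F=GGGG U=WWYY R=OROR D=WWYY L=OROR
After move 3 (U): U=YWYW F=ORGG R=BBOR B=ORBB L=GGOR
After move 4 (U): U=YYWW F=BBGG R=OROR B=GGBB L=OROR
After move 5 (F): F=GBGB U=YYRR R=WRWR D=OOYY L=OWOW
Query 1: B[0] = G
Query 2: B[3] = B
Query 3: L[2] = O

Answer: G B O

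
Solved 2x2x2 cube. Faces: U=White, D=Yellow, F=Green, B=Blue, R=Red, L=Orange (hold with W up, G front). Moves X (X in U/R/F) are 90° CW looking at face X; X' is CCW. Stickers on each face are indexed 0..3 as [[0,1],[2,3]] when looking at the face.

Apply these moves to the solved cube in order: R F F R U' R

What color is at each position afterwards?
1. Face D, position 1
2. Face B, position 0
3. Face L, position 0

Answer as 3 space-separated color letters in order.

Answer: G B Y

Derivation:
After move 1 (R): R=RRRR U=WGWG F=GYGY D=YBYB B=WBWB
After move 2 (F): F=GGYY U=WGOO R=WRGR D=RRYB L=OYOB
After move 3 (F): F=YGYG U=WGBY R=OROR D=GWYB L=OROR
After move 4 (R): R=OORR U=WGBG F=YWYB D=GWYW B=YBGB
After move 5 (U'): U=GGWB F=ORYB R=YWRR B=OOGB L=YBOR
After move 6 (R): R=RYRW U=GRWB F=OWYW D=GGYO B=BOGB
Query 1: D[1] = G
Query 2: B[0] = B
Query 3: L[0] = Y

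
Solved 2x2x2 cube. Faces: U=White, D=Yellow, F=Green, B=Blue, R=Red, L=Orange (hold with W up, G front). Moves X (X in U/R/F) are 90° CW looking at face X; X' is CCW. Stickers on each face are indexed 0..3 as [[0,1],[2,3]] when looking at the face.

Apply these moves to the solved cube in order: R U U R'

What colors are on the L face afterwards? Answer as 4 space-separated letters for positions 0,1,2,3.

Answer: R R O O

Derivation:
After move 1 (R): R=RRRR U=WGWG F=GYGY D=YBYB B=WBWB
After move 2 (U): U=WWGG F=RRGY R=WBRR B=OOWB L=GYOO
After move 3 (U): U=GWGW F=WBGY R=OORR B=GYWB L=RROO
After move 4 (R'): R=OROR U=GWGG F=WWGW D=YBYY B=BYBB
Query: L face = RROO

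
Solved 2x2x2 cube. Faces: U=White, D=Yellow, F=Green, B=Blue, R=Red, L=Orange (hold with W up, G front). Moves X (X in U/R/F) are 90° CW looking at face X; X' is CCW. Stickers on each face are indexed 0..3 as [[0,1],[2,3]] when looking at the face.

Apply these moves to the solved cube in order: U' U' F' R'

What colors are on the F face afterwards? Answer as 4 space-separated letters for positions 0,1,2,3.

Answer: B W B R

Derivation:
After move 1 (U'): U=WWWW F=OOGG R=GGRR B=RRBB L=BBOO
After move 2 (U'): U=WWWW F=BBGG R=OORR B=GGBB L=RROO
After move 3 (F'): F=BGBG U=WWOR R=YOYR D=ROYY L=RWOW
After move 4 (R'): R=ORYY U=WBOG F=BWBR D=RGYG B=YGOB
Query: F face = BWBR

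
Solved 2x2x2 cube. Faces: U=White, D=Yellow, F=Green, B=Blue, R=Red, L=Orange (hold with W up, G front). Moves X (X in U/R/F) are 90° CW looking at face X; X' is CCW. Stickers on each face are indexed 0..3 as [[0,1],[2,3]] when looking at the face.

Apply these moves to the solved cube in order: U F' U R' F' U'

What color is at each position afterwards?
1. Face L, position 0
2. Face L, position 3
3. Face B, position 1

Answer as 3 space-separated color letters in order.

After move 1 (U): U=WWWW F=RRGG R=BBRR B=OOBB L=GGOO
After move 2 (F'): F=RGRG U=WWBR R=YBYR D=GOYY L=GWOW
After move 3 (U): U=BWRW F=YBRG R=OOYR B=GWBB L=RGOW
After move 4 (R'): R=OROY U=BBRG F=YWRW D=GBYG B=YWOB
After move 5 (F'): F=WWYR U=BBOO R=BRGY D=GWYG L=RGOR
After move 6 (U'): U=BOBO F=RGYR R=WWGY B=BROB L=YWOR
Query 1: L[0] = Y
Query 2: L[3] = R
Query 3: B[1] = R

Answer: Y R R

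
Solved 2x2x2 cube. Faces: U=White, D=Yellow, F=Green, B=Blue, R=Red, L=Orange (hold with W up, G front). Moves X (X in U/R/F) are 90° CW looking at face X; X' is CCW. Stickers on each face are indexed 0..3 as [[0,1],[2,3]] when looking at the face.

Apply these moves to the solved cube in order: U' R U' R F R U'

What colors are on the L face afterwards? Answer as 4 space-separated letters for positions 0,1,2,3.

Answer: R G O W

Derivation:
After move 1 (U'): U=WWWW F=OOGG R=GGRR B=RRBB L=BBOO
After move 2 (R): R=RGRG U=WOWG F=OYGY D=YBYR B=WRWB
After move 3 (U'): U=OGWW F=BBGY R=OYRG B=RGWB L=WROO
After move 4 (R): R=ROGY U=OBWY F=BBGR D=YWYR B=WGGB
After move 5 (F): F=GBRB U=OBOR R=WOYY D=GRYR L=WYOW
After move 6 (R): R=YWYO U=OBOB F=GRRR D=GGYW B=RGBB
After move 7 (U'): U=BBOO F=WYRR R=GRYO B=YWBB L=RGOW
Query: L face = RGOW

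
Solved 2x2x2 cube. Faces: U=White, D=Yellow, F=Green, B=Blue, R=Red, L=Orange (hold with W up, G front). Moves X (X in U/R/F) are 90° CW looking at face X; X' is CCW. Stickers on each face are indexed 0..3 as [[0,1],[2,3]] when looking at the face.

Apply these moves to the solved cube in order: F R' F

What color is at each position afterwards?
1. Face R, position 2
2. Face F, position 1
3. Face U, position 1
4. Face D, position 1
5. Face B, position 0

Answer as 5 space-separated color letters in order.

After move 1 (F): F=GGGG U=WWOO R=WRWR D=RRYY L=OYOY
After move 2 (R'): R=RRWW U=WBOB F=GWGO D=RGYG B=YBRB
After move 3 (F): F=GGOW U=WBYY R=ORBW D=WRYG L=OROG
Query 1: R[2] = B
Query 2: F[1] = G
Query 3: U[1] = B
Query 4: D[1] = R
Query 5: B[0] = Y

Answer: B G B R Y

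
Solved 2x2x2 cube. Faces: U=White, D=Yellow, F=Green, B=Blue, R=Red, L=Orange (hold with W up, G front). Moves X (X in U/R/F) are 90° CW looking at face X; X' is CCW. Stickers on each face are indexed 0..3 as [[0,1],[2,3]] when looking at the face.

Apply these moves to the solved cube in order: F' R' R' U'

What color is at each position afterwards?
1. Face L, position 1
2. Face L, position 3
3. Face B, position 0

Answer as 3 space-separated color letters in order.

After move 1 (F'): F=GGGG U=WWRR R=YRYR D=OOYY L=OWOW
After move 2 (R'): R=RRYY U=WBRB F=GWGR D=OGYG B=YBOB
After move 3 (R'): R=RYRY U=WORY F=GBGB D=OWYR B=GBGB
After move 4 (U'): U=OYWR F=OWGB R=GBRY B=RYGB L=GBOW
Query 1: L[1] = B
Query 2: L[3] = W
Query 3: B[0] = R

Answer: B W R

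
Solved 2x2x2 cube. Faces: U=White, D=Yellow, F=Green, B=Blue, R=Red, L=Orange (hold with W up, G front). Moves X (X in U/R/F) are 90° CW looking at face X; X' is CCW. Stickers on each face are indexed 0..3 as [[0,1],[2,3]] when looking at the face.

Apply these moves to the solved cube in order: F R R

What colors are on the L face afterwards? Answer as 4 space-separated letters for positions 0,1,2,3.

After move 1 (F): F=GGGG U=WWOO R=WRWR D=RRYY L=OYOY
After move 2 (R): R=WWRR U=WGOG F=GRGY D=RBYB B=OBWB
After move 3 (R): R=RWRW U=WROY F=GBGB D=RWYO B=GBGB
Query: L face = OYOY

Answer: O Y O Y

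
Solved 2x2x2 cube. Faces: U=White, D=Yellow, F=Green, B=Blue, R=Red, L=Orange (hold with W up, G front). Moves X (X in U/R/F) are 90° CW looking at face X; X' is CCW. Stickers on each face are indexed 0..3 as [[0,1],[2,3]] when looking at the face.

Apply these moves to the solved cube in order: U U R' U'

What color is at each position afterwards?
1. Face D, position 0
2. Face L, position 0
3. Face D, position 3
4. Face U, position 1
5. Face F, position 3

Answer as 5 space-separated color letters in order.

After move 1 (U): U=WWWW F=RRGG R=BBRR B=OOBB L=GGOO
After move 2 (U): U=WWWW F=BBGG R=OORR B=GGBB L=RROO
After move 3 (R'): R=OROR U=WBWG F=BWGW D=YBYG B=YGYB
After move 4 (U'): U=BGWW F=RRGW R=BWOR B=ORYB L=YGOO
Query 1: D[0] = Y
Query 2: L[0] = Y
Query 3: D[3] = G
Query 4: U[1] = G
Query 5: F[3] = W

Answer: Y Y G G W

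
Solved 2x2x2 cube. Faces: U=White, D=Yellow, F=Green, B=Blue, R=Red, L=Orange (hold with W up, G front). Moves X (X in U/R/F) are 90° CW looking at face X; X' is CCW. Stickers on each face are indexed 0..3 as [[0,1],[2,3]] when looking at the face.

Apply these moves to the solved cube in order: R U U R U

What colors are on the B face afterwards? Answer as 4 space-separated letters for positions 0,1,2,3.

Answer: R R W B

Derivation:
After move 1 (R): R=RRRR U=WGWG F=GYGY D=YBYB B=WBWB
After move 2 (U): U=WWGG F=RRGY R=WBRR B=OOWB L=GYOO
After move 3 (U): U=GWGW F=WBGY R=OORR B=GYWB L=RROO
After move 4 (R): R=RORO U=GBGY F=WBGB D=YWYG B=WYWB
After move 5 (U): U=GGYB F=ROGB R=WYRO B=RRWB L=WBOO
Query: B face = RRWB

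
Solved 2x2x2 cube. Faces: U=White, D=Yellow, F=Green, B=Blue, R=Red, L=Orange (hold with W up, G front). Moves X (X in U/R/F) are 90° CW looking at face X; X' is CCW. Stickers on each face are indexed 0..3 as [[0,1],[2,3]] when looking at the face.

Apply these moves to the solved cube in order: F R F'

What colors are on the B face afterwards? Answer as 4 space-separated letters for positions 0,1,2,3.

Answer: O B W B

Derivation:
After move 1 (F): F=GGGG U=WWOO R=WRWR D=RRYY L=OYOY
After move 2 (R): R=WWRR U=WGOG F=GRGY D=RBYB B=OBWB
After move 3 (F'): F=RYGG U=WGWR R=BWRR D=YYYB L=OGOO
Query: B face = OBWB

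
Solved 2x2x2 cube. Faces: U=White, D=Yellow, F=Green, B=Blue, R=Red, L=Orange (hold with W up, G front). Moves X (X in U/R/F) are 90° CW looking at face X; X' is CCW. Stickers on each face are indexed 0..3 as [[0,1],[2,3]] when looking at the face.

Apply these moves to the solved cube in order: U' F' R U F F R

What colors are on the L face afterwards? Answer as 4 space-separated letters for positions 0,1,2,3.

After move 1 (U'): U=WWWW F=OOGG R=GGRR B=RRBB L=BBOO
After move 2 (F'): F=OGOG U=WWGR R=YGYR D=BOYY L=BWOW
After move 3 (R): R=YYRG U=WGGG F=OOOY D=BBYR B=RRWB
After move 4 (U): U=GWGG F=YYOY R=RRRG B=BWWB L=OOOW
After move 5 (F): F=OYYY U=GWWO R=GRGG D=RRYR L=OBOB
After move 6 (F): F=YOYY U=GWBB R=WROG D=GGYR L=OROR
After move 7 (R): R=OWGR U=GOBY F=YGYR D=GWYB B=BWWB
Query: L face = OROR

Answer: O R O R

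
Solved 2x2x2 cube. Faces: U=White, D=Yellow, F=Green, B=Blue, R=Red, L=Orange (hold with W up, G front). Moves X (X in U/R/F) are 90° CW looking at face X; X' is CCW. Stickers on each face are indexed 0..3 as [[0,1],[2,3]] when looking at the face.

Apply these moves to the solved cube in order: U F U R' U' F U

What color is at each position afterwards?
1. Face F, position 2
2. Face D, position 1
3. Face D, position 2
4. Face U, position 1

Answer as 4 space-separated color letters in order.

After move 1 (U): U=WWWW F=RRGG R=BBRR B=OOBB L=GGOO
After move 2 (F): F=GRGR U=WWOG R=WBWR D=RBYY L=GYOY
After move 3 (U): U=OWGW F=WBGR R=OOWR B=GYBB L=GROY
After move 4 (R'): R=OROW U=OBGG F=WWGW D=RBYR B=YYBB
After move 5 (U'): U=BGOG F=GRGW R=WWOW B=ORBB L=YYOY
After move 6 (F): F=GGWR U=BGYY R=OWGW D=OWYR L=YROB
After move 7 (U): U=YBYG F=OWWR R=ORGW B=YRBB L=GGOB
Query 1: F[2] = W
Query 2: D[1] = W
Query 3: D[2] = Y
Query 4: U[1] = B

Answer: W W Y B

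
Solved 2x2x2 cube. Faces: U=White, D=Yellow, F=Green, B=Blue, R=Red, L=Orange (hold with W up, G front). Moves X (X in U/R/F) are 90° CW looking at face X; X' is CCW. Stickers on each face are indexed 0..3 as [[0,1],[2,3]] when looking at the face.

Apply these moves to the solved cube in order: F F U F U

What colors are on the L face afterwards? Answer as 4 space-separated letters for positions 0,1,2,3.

Answer: G O O W

Derivation:
After move 1 (F): F=GGGG U=WWOO R=WRWR D=RRYY L=OYOY
After move 2 (F): F=GGGG U=WWYY R=OROR D=WWYY L=OROR
After move 3 (U): U=YWYW F=ORGG R=BBOR B=ORBB L=GGOR
After move 4 (F): F=GOGR U=YWRG R=YBWR D=OBYY L=GWOW
After move 5 (U): U=RYGW F=YBGR R=ORWR B=GWBB L=GOOW
Query: L face = GOOW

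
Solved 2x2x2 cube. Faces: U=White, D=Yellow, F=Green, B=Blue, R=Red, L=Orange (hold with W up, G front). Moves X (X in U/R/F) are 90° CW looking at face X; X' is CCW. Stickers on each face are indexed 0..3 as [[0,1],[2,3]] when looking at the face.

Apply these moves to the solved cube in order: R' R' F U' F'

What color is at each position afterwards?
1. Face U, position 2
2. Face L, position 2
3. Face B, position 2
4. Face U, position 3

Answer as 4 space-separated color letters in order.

Answer: G O G Y

Derivation:
After move 1 (R'): R=RRRR U=WBWB F=GWGW D=YGYG B=YBYB
After move 2 (R'): R=RRRR U=WYWY F=GBGB D=YWYW B=GBGB
After move 3 (F): F=GGBB U=WYOO R=WRYR D=RRYW L=OYOW
After move 4 (U'): U=YOWO F=OYBB R=GGYR B=WRGB L=GBOW
After move 5 (F'): F=YBOB U=YOGY R=RGRR D=BWYW L=GOOW
Query 1: U[2] = G
Query 2: L[2] = O
Query 3: B[2] = G
Query 4: U[3] = Y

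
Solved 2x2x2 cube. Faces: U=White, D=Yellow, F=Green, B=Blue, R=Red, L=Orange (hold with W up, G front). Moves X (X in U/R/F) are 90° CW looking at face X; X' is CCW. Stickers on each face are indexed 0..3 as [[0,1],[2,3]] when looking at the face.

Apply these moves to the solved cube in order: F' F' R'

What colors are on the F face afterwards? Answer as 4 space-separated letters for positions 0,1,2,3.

Answer: G W G Y

Derivation:
After move 1 (F'): F=GGGG U=WWRR R=YRYR D=OOYY L=OWOW
After move 2 (F'): F=GGGG U=WWYY R=OROR D=WWYY L=OROR
After move 3 (R'): R=RROO U=WBYB F=GWGY D=WGYG B=YBWB
Query: F face = GWGY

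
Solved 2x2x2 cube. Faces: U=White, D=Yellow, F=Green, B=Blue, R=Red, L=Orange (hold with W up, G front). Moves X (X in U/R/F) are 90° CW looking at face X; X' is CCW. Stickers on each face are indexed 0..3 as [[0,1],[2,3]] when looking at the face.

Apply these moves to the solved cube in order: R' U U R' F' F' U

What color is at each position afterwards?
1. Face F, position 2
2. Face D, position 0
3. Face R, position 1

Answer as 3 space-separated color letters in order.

After move 1 (R'): R=RRRR U=WBWB F=GWGW D=YGYG B=YBYB
After move 2 (U): U=WWBB F=RRGW R=YBRR B=OOYB L=GWOO
After move 3 (U): U=BWBW F=YBGW R=OORR B=GWYB L=RROO
After move 4 (R'): R=OROR U=BYBG F=YWGW D=YBYW B=GWGB
After move 5 (F'): F=WWYG U=BYOO R=BRYR D=ROYW L=RGOB
After move 6 (F'): F=WGWY U=BYBY R=ORRR D=GBYW L=ROOO
After move 7 (U): U=BBYY F=ORWY R=GWRR B=ROGB L=WGOO
Query 1: F[2] = W
Query 2: D[0] = G
Query 3: R[1] = W

Answer: W G W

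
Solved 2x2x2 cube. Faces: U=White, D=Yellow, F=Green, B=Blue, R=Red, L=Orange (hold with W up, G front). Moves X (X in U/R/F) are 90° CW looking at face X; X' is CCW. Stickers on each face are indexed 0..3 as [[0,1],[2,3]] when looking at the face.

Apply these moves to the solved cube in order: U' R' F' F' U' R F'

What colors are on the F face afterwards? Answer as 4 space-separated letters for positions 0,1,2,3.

Answer: W G B W

Derivation:
After move 1 (U'): U=WWWW F=OOGG R=GGRR B=RRBB L=BBOO
After move 2 (R'): R=GRGR U=WBWR F=OWGW D=YOYG B=YRYB
After move 3 (F'): F=WWOG U=WBGG R=ORYR D=BOYG L=BROW
After move 4 (F'): F=WGWO U=WBOY R=ORBR D=RWYG L=BGOG
After move 5 (U'): U=BYWO F=BGWO R=WGBR B=ORYB L=YROG
After move 6 (R): R=BWRG U=BGWO F=BWWG D=RYYO B=ORYB
After move 7 (F'): F=WGBW U=BGBR R=YWRG D=RGYO L=YOOW
Query: F face = WGBW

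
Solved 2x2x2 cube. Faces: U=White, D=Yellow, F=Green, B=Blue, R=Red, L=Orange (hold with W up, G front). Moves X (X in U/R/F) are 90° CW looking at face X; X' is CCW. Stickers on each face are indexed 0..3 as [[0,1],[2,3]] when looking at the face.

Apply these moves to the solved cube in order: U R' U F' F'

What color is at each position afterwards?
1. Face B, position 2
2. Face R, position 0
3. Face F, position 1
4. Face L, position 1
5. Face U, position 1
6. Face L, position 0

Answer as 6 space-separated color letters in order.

After move 1 (U): U=WWWW F=RRGG R=BBRR B=OOBB L=GGOO
After move 2 (R'): R=BRBR U=WBWO F=RWGW D=YRYG B=YOYB
After move 3 (U): U=WWOB F=BRGW R=YOBR B=GGYB L=RWOO
After move 4 (F'): F=RWBG U=WWYB R=ROYR D=WOYG L=RBOO
After move 5 (F'): F=WGRB U=WWRY R=OOWR D=BOYG L=RBOY
Query 1: B[2] = Y
Query 2: R[0] = O
Query 3: F[1] = G
Query 4: L[1] = B
Query 5: U[1] = W
Query 6: L[0] = R

Answer: Y O G B W R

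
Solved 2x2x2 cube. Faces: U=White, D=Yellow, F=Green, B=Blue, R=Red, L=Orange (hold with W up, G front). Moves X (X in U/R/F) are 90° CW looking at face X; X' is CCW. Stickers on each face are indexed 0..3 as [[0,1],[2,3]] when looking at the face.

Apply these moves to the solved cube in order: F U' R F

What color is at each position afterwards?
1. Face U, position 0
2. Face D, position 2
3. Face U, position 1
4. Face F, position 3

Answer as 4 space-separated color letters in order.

Answer: W Y Y R

Derivation:
After move 1 (F): F=GGGG U=WWOO R=WRWR D=RRYY L=OYOY
After move 2 (U'): U=WOWO F=OYGG R=GGWR B=WRBB L=BBOY
After move 3 (R): R=WGRG U=WYWG F=ORGY D=RBYW B=OROB
After move 4 (F): F=GOYR U=WYYB R=WGGG D=RWYW L=BROB
Query 1: U[0] = W
Query 2: D[2] = Y
Query 3: U[1] = Y
Query 4: F[3] = R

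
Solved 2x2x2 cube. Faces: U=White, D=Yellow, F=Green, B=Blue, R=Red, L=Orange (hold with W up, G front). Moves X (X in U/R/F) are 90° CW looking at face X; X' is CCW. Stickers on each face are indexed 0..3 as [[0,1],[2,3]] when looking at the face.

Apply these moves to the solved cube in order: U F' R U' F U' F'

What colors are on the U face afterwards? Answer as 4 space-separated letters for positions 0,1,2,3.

After move 1 (U): U=WWWW F=RRGG R=BBRR B=OOBB L=GGOO
After move 2 (F'): F=RGRG U=WWBR R=YBYR D=GOYY L=GWOW
After move 3 (R): R=YYRB U=WGBG F=RORY D=GBYO B=ROWB
After move 4 (U'): U=GGWB F=GWRY R=RORB B=YYWB L=ROOW
After move 5 (F): F=RGYW U=GGWO R=WOBB D=RRYO L=RGOB
After move 6 (U'): U=GOGW F=RGYW R=RGBB B=WOWB L=YYOB
After move 7 (F'): F=GWRY U=GORB R=RGRB D=YBYO L=YWOG
Query: U face = GORB

Answer: G O R B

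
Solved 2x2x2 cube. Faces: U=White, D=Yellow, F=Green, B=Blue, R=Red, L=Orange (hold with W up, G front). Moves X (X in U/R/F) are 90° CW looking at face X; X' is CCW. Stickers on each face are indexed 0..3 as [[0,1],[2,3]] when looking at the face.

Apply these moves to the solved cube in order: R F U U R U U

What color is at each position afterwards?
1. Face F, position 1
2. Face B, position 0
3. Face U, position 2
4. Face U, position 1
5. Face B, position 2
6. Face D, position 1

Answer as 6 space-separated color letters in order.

Answer: G W B G O W

Derivation:
After move 1 (R): R=RRRR U=WGWG F=GYGY D=YBYB B=WBWB
After move 2 (F): F=GGYY U=WGOO R=WRGR D=RRYB L=OYOB
After move 3 (U): U=OWOG F=WRYY R=WBGR B=OYWB L=GGOB
After move 4 (U): U=OOGW F=WBYY R=OYGR B=GGWB L=WROB
After move 5 (R): R=GORY U=OBGY F=WRYB D=RWYG B=WGOB
After move 6 (U): U=GOYB F=GOYB R=WGRY B=WROB L=WROB
After move 7 (U): U=YGBO F=WGYB R=WRRY B=WROB L=GOOB
Query 1: F[1] = G
Query 2: B[0] = W
Query 3: U[2] = B
Query 4: U[1] = G
Query 5: B[2] = O
Query 6: D[1] = W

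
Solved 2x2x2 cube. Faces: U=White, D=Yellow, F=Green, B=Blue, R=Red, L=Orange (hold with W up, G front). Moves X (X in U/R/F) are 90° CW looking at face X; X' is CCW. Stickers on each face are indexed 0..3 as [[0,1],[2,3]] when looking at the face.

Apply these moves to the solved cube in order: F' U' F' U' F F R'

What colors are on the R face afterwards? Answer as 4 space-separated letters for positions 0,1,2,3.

Answer: G R W R

Derivation:
After move 1 (F'): F=GGGG U=WWRR R=YRYR D=OOYY L=OWOW
After move 2 (U'): U=WRWR F=OWGG R=GGYR B=YRBB L=BBOW
After move 3 (F'): F=WGOG U=WRGY R=OGOR D=BWYY L=BROW
After move 4 (U'): U=RYWG F=BROG R=WGOR B=OGBB L=YROW
After move 5 (F): F=OBGR U=RYWR R=WGGR D=OWYY L=YBOW
After move 6 (F): F=GORB U=RYWB R=WGRR D=GWYY L=YOOW
After move 7 (R'): R=GRWR U=RBWO F=GYRB D=GOYB B=YGWB
Query: R face = GRWR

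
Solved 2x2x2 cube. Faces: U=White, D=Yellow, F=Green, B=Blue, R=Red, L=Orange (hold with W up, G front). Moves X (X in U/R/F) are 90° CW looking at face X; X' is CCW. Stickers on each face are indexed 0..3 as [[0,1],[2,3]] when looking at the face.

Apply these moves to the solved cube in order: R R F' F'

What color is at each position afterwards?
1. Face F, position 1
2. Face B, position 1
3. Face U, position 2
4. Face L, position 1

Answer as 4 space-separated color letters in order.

After move 1 (R): R=RRRR U=WGWG F=GYGY D=YBYB B=WBWB
After move 2 (R): R=RRRR U=WYWY F=GBGB D=YWYW B=GBGB
After move 3 (F'): F=BBGG U=WYRR R=WRYR D=OOYW L=OYOW
After move 4 (F'): F=BGBG U=WYWY R=OROR D=YWYW L=OROR
Query 1: F[1] = G
Query 2: B[1] = B
Query 3: U[2] = W
Query 4: L[1] = R

Answer: G B W R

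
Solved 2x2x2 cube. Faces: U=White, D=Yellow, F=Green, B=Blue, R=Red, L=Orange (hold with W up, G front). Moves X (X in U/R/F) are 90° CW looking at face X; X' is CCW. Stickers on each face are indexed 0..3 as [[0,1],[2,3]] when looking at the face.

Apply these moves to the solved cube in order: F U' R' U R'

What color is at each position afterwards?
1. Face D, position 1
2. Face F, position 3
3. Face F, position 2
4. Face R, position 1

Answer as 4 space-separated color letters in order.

After move 1 (F): F=GGGG U=WWOO R=WRWR D=RRYY L=OYOY
After move 2 (U'): U=WOWO F=OYGG R=GGWR B=WRBB L=BBOY
After move 3 (R'): R=GRGW U=WBWW F=OOGO D=RYYG B=YRRB
After move 4 (U): U=WWWB F=GRGO R=YRGW B=BBRB L=OOOY
After move 5 (R'): R=RWYG U=WRWB F=GWGB D=RRYO B=GBYB
Query 1: D[1] = R
Query 2: F[3] = B
Query 3: F[2] = G
Query 4: R[1] = W

Answer: R B G W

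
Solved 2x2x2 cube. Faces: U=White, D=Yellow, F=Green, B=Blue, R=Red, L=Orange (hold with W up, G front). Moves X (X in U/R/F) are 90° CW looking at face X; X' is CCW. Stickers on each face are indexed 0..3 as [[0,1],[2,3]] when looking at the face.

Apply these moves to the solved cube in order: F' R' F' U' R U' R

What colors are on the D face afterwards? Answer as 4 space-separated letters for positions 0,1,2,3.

Answer: W Y Y O

Derivation:
After move 1 (F'): F=GGGG U=WWRR R=YRYR D=OOYY L=OWOW
After move 2 (R'): R=RRYY U=WBRB F=GWGR D=OGYG B=YBOB
After move 3 (F'): F=WRGG U=WBRY R=GROY D=WWYG L=OBOR
After move 4 (U'): U=BYWR F=OBGG R=WROY B=GROB L=YBOR
After move 5 (R): R=OWYR U=BBWG F=OWGG D=WOYG B=RRYB
After move 6 (U'): U=BGBW F=YBGG R=OWYR B=OWYB L=RROR
After move 7 (R): R=YORW U=BBBG F=YOGG D=WYYO B=WWGB
Query: D face = WYYO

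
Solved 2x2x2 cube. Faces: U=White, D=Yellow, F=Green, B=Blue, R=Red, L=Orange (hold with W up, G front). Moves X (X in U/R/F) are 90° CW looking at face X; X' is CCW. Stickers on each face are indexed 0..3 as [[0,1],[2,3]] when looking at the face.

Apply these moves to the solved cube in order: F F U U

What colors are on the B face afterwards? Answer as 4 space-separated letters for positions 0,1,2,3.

After move 1 (F): F=GGGG U=WWOO R=WRWR D=RRYY L=OYOY
After move 2 (F): F=GGGG U=WWYY R=OROR D=WWYY L=OROR
After move 3 (U): U=YWYW F=ORGG R=BBOR B=ORBB L=GGOR
After move 4 (U): U=YYWW F=BBGG R=OROR B=GGBB L=OROR
Query: B face = GGBB

Answer: G G B B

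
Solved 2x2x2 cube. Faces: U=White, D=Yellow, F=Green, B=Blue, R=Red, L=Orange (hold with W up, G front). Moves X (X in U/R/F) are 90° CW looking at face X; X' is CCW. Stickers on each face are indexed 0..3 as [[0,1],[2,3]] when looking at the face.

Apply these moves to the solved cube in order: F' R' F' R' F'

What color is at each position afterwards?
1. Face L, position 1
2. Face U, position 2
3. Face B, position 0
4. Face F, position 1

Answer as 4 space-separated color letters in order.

After move 1 (F'): F=GGGG U=WWRR R=YRYR D=OOYY L=OWOW
After move 2 (R'): R=RRYY U=WBRB F=GWGR D=OGYG B=YBOB
After move 3 (F'): F=WRGG U=WBRY R=GROY D=WWYG L=OBOR
After move 4 (R'): R=RYGO U=WORY F=WBGY D=WRYG B=GBWB
After move 5 (F'): F=BYWG U=WORG R=RYWO D=BRYG L=OYOR
Query 1: L[1] = Y
Query 2: U[2] = R
Query 3: B[0] = G
Query 4: F[1] = Y

Answer: Y R G Y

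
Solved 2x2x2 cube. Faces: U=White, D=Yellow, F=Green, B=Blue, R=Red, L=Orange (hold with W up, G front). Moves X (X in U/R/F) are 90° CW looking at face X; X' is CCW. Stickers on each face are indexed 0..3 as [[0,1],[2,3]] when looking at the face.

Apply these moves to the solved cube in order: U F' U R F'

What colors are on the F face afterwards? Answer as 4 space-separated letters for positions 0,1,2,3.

After move 1 (U): U=WWWW F=RRGG R=BBRR B=OOBB L=GGOO
After move 2 (F'): F=RGRG U=WWBR R=YBYR D=GOYY L=GWOW
After move 3 (U): U=BWRW F=YBRG R=OOYR B=GWBB L=RGOW
After move 4 (R): R=YORO U=BBRG F=YORY D=GBYG B=WWWB
After move 5 (F'): F=OYYR U=BBYR R=BOGO D=GWYG L=RGOR
Query: F face = OYYR

Answer: O Y Y R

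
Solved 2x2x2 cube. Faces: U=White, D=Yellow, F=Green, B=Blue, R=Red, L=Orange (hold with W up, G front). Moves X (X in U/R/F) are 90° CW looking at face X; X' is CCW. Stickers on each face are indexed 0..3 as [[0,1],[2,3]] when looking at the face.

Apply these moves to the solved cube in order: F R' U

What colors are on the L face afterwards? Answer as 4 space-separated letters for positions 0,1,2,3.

Answer: G W O Y

Derivation:
After move 1 (F): F=GGGG U=WWOO R=WRWR D=RRYY L=OYOY
After move 2 (R'): R=RRWW U=WBOB F=GWGO D=RGYG B=YBRB
After move 3 (U): U=OWBB F=RRGO R=YBWW B=OYRB L=GWOY
Query: L face = GWOY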